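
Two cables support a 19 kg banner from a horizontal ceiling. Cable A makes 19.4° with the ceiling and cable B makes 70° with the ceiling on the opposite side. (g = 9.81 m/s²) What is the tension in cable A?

Weight W = 19 × 9.81 = 186.4 N acts straight down.
Horizontal: T_A cos 19.4° = T_B cos 70°  →  T_B = 2.758 T_A.
Vertical: T_A sin 19.4° + T_B sin 70° = 186.4.
Substituting the horizontal relation into the vertical equation gives 2.924 T_A = 186.4, so T_A = 63.75 N.

T_A ≈ 63.8 N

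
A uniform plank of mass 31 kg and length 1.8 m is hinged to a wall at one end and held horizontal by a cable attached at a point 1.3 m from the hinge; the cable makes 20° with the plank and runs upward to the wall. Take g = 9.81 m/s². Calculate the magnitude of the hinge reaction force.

Take torques about the hinge: T sin 20° · 1.3 = 31×9.81×0.9 = 273.7 N·m.
So T = 273.7 / (0.3420 × 1.3) = 615.57 N.
ΣF_x = 0: H_x = T cos 20° = 578.45 N.
ΣF_y = 0: H_y = (31×9.81) − T sin 20° = 304.11 − 210.54 = 93.572 N.
|H| = √(H_x² + H_y²) = √((578.45)² + (93.572)²) = 585.97 N.

|H| ≈ 586 N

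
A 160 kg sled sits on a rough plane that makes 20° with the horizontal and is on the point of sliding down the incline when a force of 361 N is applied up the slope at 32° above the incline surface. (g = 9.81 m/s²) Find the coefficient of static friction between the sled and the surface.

μ ≈ 0.180

On the verge of sliding down the incline, friction is at its maximum μN and acts up the slope.
Perpendicular to incline: N = W cos 20° − P sin 32° = 1475 − 191.3 = 1284 N.
Along incline: P cos 32° + μN = W sin 20° → μ = (W sin 20° − P cos 32°) / N = 0.1797.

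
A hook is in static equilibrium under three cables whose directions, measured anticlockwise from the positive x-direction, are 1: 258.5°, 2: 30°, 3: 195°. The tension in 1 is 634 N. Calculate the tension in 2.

T_2 ≈ 2190 N

Resolve: ΣF_x = 634 cos 258.5° + T_2 cos 30° + T_3 cos 195° = 0.
        ΣF_y = 634 sin 258.5° + T_2 sin 30° + T_3 sin 195° = 0.
The known terms sum to (-126.4, -621.3) N, so 0.8660 T_2 − 0.9659 T_3 = 126.4 and 0.5000 T_2 − 0.2588 T_3 = 621.3.
Solving simultaneously: T_2 = 2192 N, T_3 = 1835 N.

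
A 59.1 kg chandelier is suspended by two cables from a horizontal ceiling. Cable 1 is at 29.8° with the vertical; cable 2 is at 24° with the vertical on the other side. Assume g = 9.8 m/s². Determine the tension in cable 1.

Angles from the horizontal: cable 1 is 90° − 29.8° = 60.2°, cable 2 is 90° − 24° = 66°.
Weight W = 59.1 × 9.8 = 579.2 N acts straight down.
Horizontal: T_1 cos 60.2° = T_2 cos 66°  →  T_2 = 1.222 T_1.
Vertical: T_1 sin 60.2° + T_2 sin 66° = 579.2.
Substituting the horizontal relation into the vertical equation gives 1.984 T_1 = 579.2, so T_1 = 291.9 N.

T_1 ≈ 292 N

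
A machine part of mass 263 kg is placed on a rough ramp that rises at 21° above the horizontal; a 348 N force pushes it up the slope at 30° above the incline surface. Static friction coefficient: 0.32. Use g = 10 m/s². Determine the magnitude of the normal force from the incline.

N ≈ 2280 N

Axes along / perpendicular to the incline. W sin 21° = 942.5 N down-slope; W cos 21° = 2455 N into the surface.
Perpendicular: N = W cos 21° − P sin 30° = 2455 − 174 = 2281 N.
Along incline: P cos 30° + f = W sin 21° (friction acts up-slope) → f = 942.5 − 301.4 = 641.1 N.
|f| = 641.1 N ≤ μN = 730 N, so the machine part is indeed static.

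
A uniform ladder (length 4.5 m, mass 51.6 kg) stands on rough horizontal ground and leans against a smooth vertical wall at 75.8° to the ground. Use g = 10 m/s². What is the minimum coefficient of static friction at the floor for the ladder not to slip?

μ_min ≈ 0.127

ΣF_y = 0: N_floor = 51.6×10 = 516 N.
Torques about the foot: N_wall · 4.5 sin 75.8° = 51.6×10×2.25 cos 75.8° → N_wall = 65.284 N.
ΣF_x = 0: f_floor = N_wall = 65.284 N.
μ_min = f_floor / N_floor = 65.284 / 516 = 0.1265.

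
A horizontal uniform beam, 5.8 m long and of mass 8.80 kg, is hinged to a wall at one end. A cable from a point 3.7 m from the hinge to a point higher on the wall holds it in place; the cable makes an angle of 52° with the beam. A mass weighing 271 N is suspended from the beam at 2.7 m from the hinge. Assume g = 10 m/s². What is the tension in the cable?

Take torques about the hinge: T sin 52° · 3.7 = 8.80×10×2.9 + 271×2.7 = 986.9 N·m.
So T = 986.9 / (0.7880 × 3.7) = 338.48 N.

T ≈ 338 N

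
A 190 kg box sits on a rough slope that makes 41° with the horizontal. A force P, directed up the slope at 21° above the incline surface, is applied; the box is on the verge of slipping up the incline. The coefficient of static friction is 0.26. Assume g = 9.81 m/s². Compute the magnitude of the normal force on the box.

On the verge of sliding up the incline, friction equals μN and acts down the slope.
Perpendicular: N + P sin 21° = W cos 41° = 1407 N.
Along incline: P cos 21° = W sin 41° + μN  with W sin 41° = 1223 N.
Solving the pair for P and N: P = 1547 N, N = 852.2 N (and f = μN = 221.6 N).

N ≈ 852 N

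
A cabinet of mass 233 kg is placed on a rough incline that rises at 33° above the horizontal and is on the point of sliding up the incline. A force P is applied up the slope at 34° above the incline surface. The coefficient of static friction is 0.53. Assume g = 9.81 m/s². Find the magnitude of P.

P ≈ 2010 N

On the verge of sliding up the incline, friction equals μN and acts down the slope.
Perpendicular: N + P sin 34° = W cos 33° = 1917 N.
Along incline: P cos 34° = W sin 33° + μN  with W sin 33° = 1245 N.
Solving the pair for P and N: P = 2009 N, N = 793.6 N (and f = μN = 420.6 N).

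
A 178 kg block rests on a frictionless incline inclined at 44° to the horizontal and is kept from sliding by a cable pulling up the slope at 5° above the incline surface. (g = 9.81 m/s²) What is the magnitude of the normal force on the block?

N ≈ 1150 N

Take axes along and perpendicular to the incline. Weight components: W sin 44° = 1213 N down-slope, W cos 44° = 1256 N into the surface.
Along incline: T cos 5° = W sin 44° → T = 1218 N.
Perpendicular: N = W cos 44° − T sin 5° = 1150 N.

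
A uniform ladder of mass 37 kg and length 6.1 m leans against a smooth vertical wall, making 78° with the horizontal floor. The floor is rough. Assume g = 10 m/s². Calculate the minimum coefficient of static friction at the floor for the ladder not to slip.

μ_min ≈ 0.106

ΣF_y = 0: N_floor = 37×10 = 370 N.
Torques about the foot: N_wall · 6.1 sin 78° = 37×10×3.05 cos 78° → N_wall = 39.323 N.
ΣF_x = 0: f_floor = N_wall = 39.323 N.
μ_min = f_floor / N_floor = 39.323 / 370 = 0.1063.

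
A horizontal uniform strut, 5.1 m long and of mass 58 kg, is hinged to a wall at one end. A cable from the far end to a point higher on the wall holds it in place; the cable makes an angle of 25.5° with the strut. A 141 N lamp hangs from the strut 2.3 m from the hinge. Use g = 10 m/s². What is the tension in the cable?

Take torques about the hinge: T sin 25.5° · 5.1 = 58×10×2.55 + 141×2.3 = 1803.3 N·m.
So T = 1803.3 / (0.4305 × 5.1) = 821.32 N.

T ≈ 821 N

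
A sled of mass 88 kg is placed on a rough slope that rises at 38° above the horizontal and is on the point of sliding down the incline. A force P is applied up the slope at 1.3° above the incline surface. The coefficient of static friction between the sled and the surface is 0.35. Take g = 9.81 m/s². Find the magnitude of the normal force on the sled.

N ≈ 674 N

On the verge of sliding down the incline, friction equals μN and acts up the slope.
Perpendicular: N + P sin 1.3° = W cos 38° = 680.3 N.
Along incline: P cos 1.3° + μN = W sin 38° with W sin 38° = 531.5 N.
Solving the pair for P and N: P = 295.8 N, N = 673.6 N (and f = μN = 235.7 N).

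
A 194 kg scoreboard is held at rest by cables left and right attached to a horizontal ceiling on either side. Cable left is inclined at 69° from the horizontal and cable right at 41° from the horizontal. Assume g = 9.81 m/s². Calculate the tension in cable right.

Weight W = 194 × 9.81 = 1903 N acts straight down.
Horizontal: T_left cos 69° = T_right cos 41°  →  T_left = 2.106 T_right.
Vertical: T_left sin 69° + T_right sin 41° = 1903.
Substituting the horizontal relation into the vertical equation gives 2.622 T_right = 1903, so T_right = 725.8 N.

T_right ≈ 726 N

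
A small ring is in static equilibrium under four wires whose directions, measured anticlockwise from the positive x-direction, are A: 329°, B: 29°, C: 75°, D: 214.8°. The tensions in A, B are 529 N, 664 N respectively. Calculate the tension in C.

Resolve: ΣF_x = 529 cos 329° + 664 cos 29° + T_C cos 75° + T_D cos 214.8° = 0.
        ΣF_y = 529 sin 329° + 664 sin 29° + T_C sin 75° + T_D sin 214.8° = 0.
The known terms sum to (1034, 49.46) N, so 0.2588 T_C − 0.8211 T_D = -1034 and 0.9659 T_C − 0.5707 T_D = -49.46.
Solving simultaneously: T_C = 851.5 N, T_D = 1528 N.

T_C ≈ 852 N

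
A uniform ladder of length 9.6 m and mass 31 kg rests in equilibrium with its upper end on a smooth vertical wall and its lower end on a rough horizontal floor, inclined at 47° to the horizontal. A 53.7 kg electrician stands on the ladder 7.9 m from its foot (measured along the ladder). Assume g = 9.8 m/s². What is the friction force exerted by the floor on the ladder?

f ≈ 545 N

Torques about the foot: N_wall · 9.6 sin 47° = 31×9.8×4.8 cos 47° + 53.7×9.8×7.9 cos 47° → N_wall = 545.49 N.
ΣF_x = 0: f_floor = N_wall = 545.49 N.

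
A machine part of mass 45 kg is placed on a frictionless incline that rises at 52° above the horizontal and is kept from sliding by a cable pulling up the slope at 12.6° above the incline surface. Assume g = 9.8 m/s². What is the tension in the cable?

Take axes along and perpendicular to the incline. Weight components: W sin 52° = 347.5 N down-slope, W cos 52° = 271.5 N into the surface.
Along incline: T cos 12.6° = W sin 52° → T = 356.1 N.
Perpendicular: N = W cos 52° − T sin 12.6° = 193.8 N.

T ≈ 356 N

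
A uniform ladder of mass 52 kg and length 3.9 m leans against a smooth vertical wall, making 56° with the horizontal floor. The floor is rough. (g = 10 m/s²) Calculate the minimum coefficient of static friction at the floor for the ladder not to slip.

ΣF_y = 0: N_floor = 52×10 = 520 N.
Torques about the foot: N_wall · 3.9 sin 56° = 52×10×1.95 cos 56° → N_wall = 175.37 N.
ΣF_x = 0: f_floor = N_wall = 175.37 N.
μ_min = f_floor / N_floor = 175.37 / 520 = 0.3373.

μ_min ≈ 0.337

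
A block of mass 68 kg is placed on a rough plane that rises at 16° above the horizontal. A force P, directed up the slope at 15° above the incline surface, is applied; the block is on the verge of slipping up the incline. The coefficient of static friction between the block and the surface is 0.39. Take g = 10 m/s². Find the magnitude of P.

P ≈ 415 N

On the verge of sliding up the incline, friction equals μN and acts down the slope.
Perpendicular: N + P sin 15° = W cos 16° = 653.7 N.
Along incline: P cos 15° = W sin 16° + μN  with W sin 16° = 187.4 N.
Solving the pair for P and N: P = 414.6 N, N = 546.3 N (and f = μN = 213.1 N).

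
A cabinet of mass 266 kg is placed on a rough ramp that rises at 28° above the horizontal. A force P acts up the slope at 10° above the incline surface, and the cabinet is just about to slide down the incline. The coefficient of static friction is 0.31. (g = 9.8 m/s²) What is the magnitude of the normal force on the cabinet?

N ≈ 2210 N

On the verge of sliding down the incline, friction equals μN and acts up the slope.
Perpendicular: N + P sin 10° = W cos 28° = 2302 N.
Along incline: P cos 10° + μN = W sin 28° with W sin 28° = 1224 N.
Solving the pair for P and N: P = 548.1 N, N = 2206 N (and f = μN = 684 N).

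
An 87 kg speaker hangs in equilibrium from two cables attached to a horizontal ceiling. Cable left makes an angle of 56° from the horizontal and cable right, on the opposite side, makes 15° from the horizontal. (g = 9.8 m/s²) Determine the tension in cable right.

T_right ≈ 504 N

Weight W = 87 × 9.8 = 852.6 N acts straight down.
Horizontal: T_left cos 56° = T_right cos 15°  →  T_left = 1.727 T_right.
Vertical: T_left sin 56° + T_right sin 15° = 852.6.
Substituting the horizontal relation into the vertical equation gives 1.691 T_right = 852.6, so T_right = 504.2 N.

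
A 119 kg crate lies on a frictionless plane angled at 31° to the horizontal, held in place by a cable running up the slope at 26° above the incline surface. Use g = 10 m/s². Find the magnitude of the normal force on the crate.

N ≈ 721 N

Take axes along and perpendicular to the incline. Weight components: W sin 31° = 612.9 N down-slope, W cos 31° = 1020 N into the surface.
Along incline: T cos 26° = W sin 31° → T = 681.9 N.
Perpendicular: N = W cos 31° − T sin 26° = 721.1 N.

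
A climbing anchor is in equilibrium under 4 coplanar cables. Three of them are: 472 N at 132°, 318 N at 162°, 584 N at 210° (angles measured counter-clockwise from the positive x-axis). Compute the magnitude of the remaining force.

F ≈ 1130 N

Sum the known components: ΣF_x = -1124 N, ΣF_y = 157 N.
For equilibrium the remaining force must supply (−ΣF_x, −ΣF_y) = (1124, -157) N.
Magnitude = √((1124)² + (-157)²) = 1135 N; direction = atan2(-157, 1124) = 352.0°.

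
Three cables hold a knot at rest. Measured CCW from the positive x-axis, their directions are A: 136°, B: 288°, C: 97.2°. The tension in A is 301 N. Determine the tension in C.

T_C ≈ 754 N

Resolve: ΣF_x = 301 cos 136° + T_B cos 288° + T_C cos 97.2° = 0.
        ΣF_y = 301 sin 136° + T_B sin 288° + T_C sin 97.2° = 0.
The known terms sum to (-216.5, 209.1) N, so 0.3090 T_B − 0.1253 T_C = 216.5 and -0.9511 T_B + 0.9921 T_C = -209.1.
Solving simultaneously: T_B = 1007 N, T_C = 754.1 N.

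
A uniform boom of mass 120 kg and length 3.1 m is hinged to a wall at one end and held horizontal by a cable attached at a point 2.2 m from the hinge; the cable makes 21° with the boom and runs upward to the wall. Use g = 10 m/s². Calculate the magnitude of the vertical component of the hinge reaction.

|H_y| ≈ 355 N

Take torques about the hinge: T sin 21° · 2.2 = 120×10×1.55 = 1860 N·m.
So T = 1860 / (0.3584 × 2.2) = 2359.2 N.
ΣF_y = 0: H_y = (120×10) − T sin 21° = 1200 − 845.45 = 354.55 N.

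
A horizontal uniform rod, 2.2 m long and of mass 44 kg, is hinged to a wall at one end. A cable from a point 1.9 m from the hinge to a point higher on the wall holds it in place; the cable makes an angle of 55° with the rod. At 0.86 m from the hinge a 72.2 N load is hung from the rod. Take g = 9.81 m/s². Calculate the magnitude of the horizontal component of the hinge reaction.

Take torques about the hinge: T sin 55° · 1.9 = 44×9.81×1.1 + 72.2×0.86 = 536.9 N·m.
So T = 536.9 / (0.8192 × 1.9) = 344.96 N.
ΣF_x = 0: H_x = T cos 55° = 197.86 N.

H_x ≈ 198 N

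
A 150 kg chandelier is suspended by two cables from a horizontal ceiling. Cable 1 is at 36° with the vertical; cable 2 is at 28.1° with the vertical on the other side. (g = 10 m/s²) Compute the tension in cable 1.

Angles from the horizontal: cable 1 is 90° − 36° = 54°, cable 2 is 90° − 28.1° = 61.9°.
Weight W = 150 × 10 = 1500 N acts straight down.
Horizontal: T_1 cos 54° = T_2 cos 61.9°  →  T_2 = 1.248 T_1.
Vertical: T_1 sin 54° + T_2 sin 61.9° = 1500.
Substituting the horizontal relation into the vertical equation gives 1.91 T_1 = 1500, so T_1 = 785.4 N.

T_1 ≈ 785 N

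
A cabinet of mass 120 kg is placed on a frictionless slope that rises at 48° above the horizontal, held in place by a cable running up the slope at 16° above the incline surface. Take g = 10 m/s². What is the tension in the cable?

T ≈ 928 N

Take axes along and perpendicular to the incline. Weight components: W sin 48° = 891.8 N down-slope, W cos 48° = 803 N into the surface.
Along incline: T cos 16° = W sin 48° → T = 927.7 N.
Perpendicular: N = W cos 48° − T sin 16° = 547.2 N.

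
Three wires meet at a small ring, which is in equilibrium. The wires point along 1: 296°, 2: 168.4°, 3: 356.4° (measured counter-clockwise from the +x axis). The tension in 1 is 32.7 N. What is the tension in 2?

Resolve: ΣF_x = 32.7 cos 296° + T_2 cos 168.4° + T_3 cos 356.4° = 0.
        ΣF_y = 32.7 sin 296° + T_2 sin 168.4° + T_3 sin 356.4° = 0.
The known terms sum to (14.33, -29.39) N, so -0.9796 T_2 + 0.9980 T_3 = -14.33 and 0.2011 T_2 − 0.0628 T_3 = 29.39.
Solving simultaneously: T_2 = 204.3 N, T_3 = 186.2 N.

T_2 ≈ 204 N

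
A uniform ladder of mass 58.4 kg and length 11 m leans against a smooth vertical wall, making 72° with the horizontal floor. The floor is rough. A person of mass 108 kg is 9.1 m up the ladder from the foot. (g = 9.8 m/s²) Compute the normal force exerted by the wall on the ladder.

N_wall ≈ 377 N

Torques about the foot: N_wall · 11 sin 72° = 58.4×9.8×5.5 cos 72° + 108×9.8×9.1 cos 72° → N_wall = 377.47 N.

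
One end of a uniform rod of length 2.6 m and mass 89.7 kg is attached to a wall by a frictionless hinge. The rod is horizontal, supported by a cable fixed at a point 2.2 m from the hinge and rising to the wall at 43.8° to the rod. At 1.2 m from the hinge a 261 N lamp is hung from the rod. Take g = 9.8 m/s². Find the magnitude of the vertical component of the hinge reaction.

Take torques about the hinge: T sin 43.8° · 2.2 = 89.7×9.8×1.3 + 261×1.2 = 1456 N·m.
So T = 1456 / (0.6921 × 2.2) = 956.17 N.
ΣF_y = 0: H_y = (89.7×9.8 + 261) − T sin 43.8° = 1140.1 − 661.81 = 478.25 N.

|H_y| ≈ 478 N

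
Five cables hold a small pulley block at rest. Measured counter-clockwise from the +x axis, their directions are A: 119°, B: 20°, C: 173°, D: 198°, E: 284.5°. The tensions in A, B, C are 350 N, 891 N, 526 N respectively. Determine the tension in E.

Resolve: ΣF_x = 350 cos 119° + 891 cos 20° + 526 cos 173° + T_D cos 198° + T_E cos 284.5° = 0.
        ΣF_y = 350 sin 119° + 891 sin 20° + 526 sin 173° + T_D sin 198° + T_E sin 284.5° = 0.
The known terms sum to (145.5, 675) N, so -0.9511 T_D + 0.2504 T_E = -145.5 and -0.3090 T_D − 0.9681 T_E = -675.
Solving simultaneously: T_D = 310.4 N, T_E = 598.1 N.

T_E ≈ 598 N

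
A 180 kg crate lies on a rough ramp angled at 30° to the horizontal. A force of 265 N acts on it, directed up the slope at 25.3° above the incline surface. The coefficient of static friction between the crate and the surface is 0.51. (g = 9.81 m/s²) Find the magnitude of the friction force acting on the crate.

Axes along / perpendicular to the incline. W sin 30° = 882.9 N down-slope; W cos 30° = 1529 N into the surface.
Perpendicular: N = W cos 30° − P sin 25.3° = 1529 − 113.2 = 1416 N.
Along incline: P cos 25.3° + f = W sin 30° (friction acts up-slope) → f = 882.9 − 239.6 = 643.3 N.
|f| = 643.3 N ≤ μN = 722.1 N, so the crate is indeed static.

f ≈ 643 N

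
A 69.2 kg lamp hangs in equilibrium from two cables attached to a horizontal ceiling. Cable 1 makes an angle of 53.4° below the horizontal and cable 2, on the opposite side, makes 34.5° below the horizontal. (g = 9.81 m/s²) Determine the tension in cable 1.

Weight W = 69.2 × 9.81 = 678.9 N acts straight down.
Horizontal: T_1 cos 53.4° = T_2 cos 34.5°  →  T_2 = 0.7235 T_1.
Vertical: T_1 sin 53.4° + T_2 sin 34.5° = 678.9.
Substituting the horizontal relation into the vertical equation gives 1.213 T_1 = 678.9, so T_1 = 559.8 N.

T_1 ≈ 560 N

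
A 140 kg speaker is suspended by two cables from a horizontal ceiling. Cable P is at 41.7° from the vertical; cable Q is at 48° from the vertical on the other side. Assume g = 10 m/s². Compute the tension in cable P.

T_P ≈ 1040 N

Angles from the horizontal: cable P is 90° − 41.7° = 48.3°, cable Q is 90° − 48° = 42°.
Weight W = 140 × 10 = 1400 N acts straight down.
Horizontal: T_P cos 48.3° = T_Q cos 42°  →  T_Q = 0.8952 T_P.
Vertical: T_P sin 48.3° + T_Q sin 42° = 1400.
Substituting the horizontal relation into the vertical equation gives 1.346 T_P = 1400, so T_P = 1040 N.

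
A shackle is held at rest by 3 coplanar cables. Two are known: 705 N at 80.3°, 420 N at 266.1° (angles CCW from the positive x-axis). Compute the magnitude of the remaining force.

F ≈ 290 N

Sum the known components: ΣF_x = 90.22 N, ΣF_y = 275.9 N.
For equilibrium the remaining force must supply (−ΣF_x, −ΣF_y) = (-90.22, -275.9) N.
Magnitude = √((-90.22)² + (-275.9)²) = 290.3 N; direction = atan2(-275.9, -90.22) = 251.9°.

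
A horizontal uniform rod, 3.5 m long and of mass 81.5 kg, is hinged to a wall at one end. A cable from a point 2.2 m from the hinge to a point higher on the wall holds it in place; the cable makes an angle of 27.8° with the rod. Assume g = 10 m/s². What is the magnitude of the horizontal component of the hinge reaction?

H_x ≈ 1230 N

Take torques about the hinge: T sin 27.8° · 2.2 = 81.5×10×1.75 = 1426.2 N·m.
So T = 1426.2 / (0.4664 × 2.2) = 1390 N.
ΣF_x = 0: H_x = T cos 27.8° = 1229.6 N.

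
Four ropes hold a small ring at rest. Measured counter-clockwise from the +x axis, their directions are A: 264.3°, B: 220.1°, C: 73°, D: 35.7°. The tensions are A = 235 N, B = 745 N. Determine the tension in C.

Resolve: ΣF_x = 235 cos 264.3° + 745 cos 220.1° + T_C cos 73° + T_D cos 35.7° = 0.
        ΣF_y = 235 sin 264.3° + 745 sin 220.1° + T_C sin 73° + T_D sin 35.7° = 0.
The known terms sum to (-593.2, -713.7) N, so 0.2924 T_C + 0.8121 T_D = 593.2 and 0.9563 T_C + 0.5835 T_D = 713.7.
Solving simultaneously: T_C = 385.2 N, T_D = 591.8 N.

T_C ≈ 385 N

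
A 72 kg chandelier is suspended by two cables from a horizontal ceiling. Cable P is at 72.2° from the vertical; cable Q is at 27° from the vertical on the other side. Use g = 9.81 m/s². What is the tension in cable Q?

Angles from the horizontal: cable P is 90° − 72.2° = 17.8°, cable Q is 90° − 27° = 63°.
Weight W = 72 × 9.81 = 706.3 N acts straight down.
Horizontal: T_P cos 17.8° = T_Q cos 63°  →  T_P = 0.4768 T_Q.
Vertical: T_P sin 17.8° + T_Q sin 63° = 706.3.
Substituting the horizontal relation into the vertical equation gives 1.037 T_Q = 706.3, so T_Q = 681.3 N.

T_Q ≈ 681 N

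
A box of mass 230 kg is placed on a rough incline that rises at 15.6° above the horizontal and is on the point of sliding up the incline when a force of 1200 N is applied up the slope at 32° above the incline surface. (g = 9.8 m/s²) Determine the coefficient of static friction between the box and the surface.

μ ≈ 0.268

On the verge of sliding up the incline, friction is at its maximum μN and acts down the slope.
Perpendicular to incline: N = W cos 15.6° − P sin 32° = 2171 − 635.9 = 1535 N.
Along incline: P cos 32° − μN = W sin 15.6° → μ = −(W sin 15.6° − P cos 32°) / N = 0.2681.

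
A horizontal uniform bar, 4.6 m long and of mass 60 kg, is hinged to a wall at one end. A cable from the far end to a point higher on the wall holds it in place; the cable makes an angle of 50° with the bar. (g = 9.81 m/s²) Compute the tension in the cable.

T ≈ 384 N

Take torques about the hinge: T sin 50° · 4.6 = 60×9.81×2.3 = 1353.8 N·m.
So T = 1353.8 / (0.7660 × 4.6) = 384.18 N.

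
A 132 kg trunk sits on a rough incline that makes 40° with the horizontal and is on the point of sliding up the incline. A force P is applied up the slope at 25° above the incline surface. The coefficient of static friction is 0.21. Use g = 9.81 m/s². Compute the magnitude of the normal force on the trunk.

On the verge of sliding up the incline, friction equals μN and acts down the slope.
Perpendicular: N + P sin 25° = W cos 40° = 992 N.
Along incline: P cos 25° = W sin 40° + μN  with W sin 40° = 832.4 N.
Solving the pair for P and N: P = 1046 N, N = 550 N (and f = μN = 115.5 N).

N ≈ 550 N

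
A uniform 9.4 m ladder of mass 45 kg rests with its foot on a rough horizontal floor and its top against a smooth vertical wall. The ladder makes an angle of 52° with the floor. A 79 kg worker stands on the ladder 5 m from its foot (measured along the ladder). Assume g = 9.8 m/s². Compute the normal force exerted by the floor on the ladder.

N_floor ≈ 1220 N

ΣF_y = 0: N_floor = 45×9.8 + 79×9.8 = 1215.2 N.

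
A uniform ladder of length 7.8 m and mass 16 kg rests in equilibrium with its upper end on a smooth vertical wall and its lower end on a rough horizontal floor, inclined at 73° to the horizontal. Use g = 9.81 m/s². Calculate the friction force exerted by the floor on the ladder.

Torques about the foot: N_wall · 7.8 sin 73° = 16×9.81×3.9 cos 73° → N_wall = 23.994 N.
ΣF_x = 0: f_floor = N_wall = 23.994 N.

f ≈ 24 N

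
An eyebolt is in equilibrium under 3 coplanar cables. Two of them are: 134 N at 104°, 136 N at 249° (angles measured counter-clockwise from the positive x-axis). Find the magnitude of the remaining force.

F ≈ 81.2 N

Sum the known components: ΣF_x = -81.16 N, ΣF_y = 3.053 N.
For equilibrium the remaining force must supply (−ΣF_x, −ΣF_y) = (81.16, -3.053) N.
Magnitude = √((81.16)² + (-3.053)²) = 81.21 N; direction = atan2(-3.053, 81.16) = 357.8°.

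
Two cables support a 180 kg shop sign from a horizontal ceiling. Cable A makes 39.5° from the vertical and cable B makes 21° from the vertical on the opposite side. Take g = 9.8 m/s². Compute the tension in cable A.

T_A ≈ 726 N

Angles from the horizontal: cable A is 90° − 39.5° = 50.5°, cable B is 90° − 21° = 69°.
Weight W = 180 × 9.8 = 1764 N acts straight down.
Horizontal: T_A cos 50.5° = T_B cos 69°  →  T_B = 1.775 T_A.
Vertical: T_A sin 50.5° + T_B sin 69° = 1764.
Substituting the horizontal relation into the vertical equation gives 2.429 T_A = 1764, so T_A = 726.3 N.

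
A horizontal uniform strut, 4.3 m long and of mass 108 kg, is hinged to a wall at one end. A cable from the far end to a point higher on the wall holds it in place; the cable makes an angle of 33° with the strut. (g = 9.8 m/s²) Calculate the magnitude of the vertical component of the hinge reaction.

Take torques about the hinge: T sin 33° · 4.3 = 108×9.8×2.15 = 2275.6 N·m.
So T = 2275.6 / (0.5446 × 4.3) = 971.65 N.
ΣF_y = 0: H_y = (108×9.8) − T sin 33° = 1058.4 − 529.2 = 529.2 N.

|H_y| ≈ 529 N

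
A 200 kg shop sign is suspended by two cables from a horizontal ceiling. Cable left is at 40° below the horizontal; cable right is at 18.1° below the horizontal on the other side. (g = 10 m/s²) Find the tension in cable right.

Weight W = 200 × 10 = 2000 N acts straight down.
Horizontal: T_left cos 40° = T_right cos 18.1°  →  T_left = 1.241 T_right.
Vertical: T_left sin 40° + T_right sin 18.1° = 2000.
Substituting the horizontal relation into the vertical equation gives 1.108 T_right = 2000, so T_right = 1805 N.

T_right ≈ 1800 N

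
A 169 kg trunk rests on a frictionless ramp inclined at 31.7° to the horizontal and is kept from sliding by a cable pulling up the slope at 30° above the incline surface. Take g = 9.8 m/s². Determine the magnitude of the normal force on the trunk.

N ≈ 907 N

Take axes along and perpendicular to the incline. Weight components: W sin 31.7° = 870.3 N down-slope, W cos 31.7° = 1409 N into the surface.
Along incline: T cos 30° = W sin 31.7° → T = 1005 N.
Perpendicular: N = W cos 31.7° − T sin 30° = 906.7 N.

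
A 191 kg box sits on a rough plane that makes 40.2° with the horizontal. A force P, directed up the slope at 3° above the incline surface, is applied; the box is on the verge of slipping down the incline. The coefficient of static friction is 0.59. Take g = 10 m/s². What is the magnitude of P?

On the verge of sliding down the incline, friction equals μN and acts up the slope.
Perpendicular: N + P sin 3° = W cos 40.2° = 1459 N.
Along incline: P cos 3° + μN = W sin 40.2° with W sin 40.2° = 1233 N.
Solving the pair for P and N: P = 384.5 N, N = 1439 N (and f = μN = 848.8 N).

P ≈ 385 N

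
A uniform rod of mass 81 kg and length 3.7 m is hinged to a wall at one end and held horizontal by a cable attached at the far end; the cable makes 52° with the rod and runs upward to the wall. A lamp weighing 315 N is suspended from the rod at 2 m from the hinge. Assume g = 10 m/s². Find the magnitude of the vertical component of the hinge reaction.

|H_y| ≈ 550 N

Take torques about the hinge: T sin 52° · 3.7 = 81×10×1.85 + 315×2 = 2128.5 N·m.
So T = 2128.5 / (0.7880 × 3.7) = 730.03 N.
ΣF_y = 0: H_y = (81×10 + 315) − T sin 52° = 1125 − 575.27 = 549.73 N.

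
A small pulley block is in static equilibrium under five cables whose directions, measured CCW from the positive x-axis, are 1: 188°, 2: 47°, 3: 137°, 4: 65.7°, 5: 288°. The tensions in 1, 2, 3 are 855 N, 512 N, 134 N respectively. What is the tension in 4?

Resolve: ΣF_x = 855 cos 188° + 512 cos 47° + 134 cos 137° + T_4 cos 65.7° + T_5 cos 288° = 0.
        ΣF_y = 855 sin 188° + 512 sin 47° + 134 sin 137° + T_4 sin 65.7° + T_5 sin 288° = 0.
The known terms sum to (-595.5, 346.8) N, so 0.4115 T_4 + 0.3090 T_5 = 595.5 and 0.9114 T_4 − 0.9511 T_5 = -346.8.
Solving simultaneously: T_4 = 682.3 N, T_5 = 1019 N.

T_4 ≈ 682 N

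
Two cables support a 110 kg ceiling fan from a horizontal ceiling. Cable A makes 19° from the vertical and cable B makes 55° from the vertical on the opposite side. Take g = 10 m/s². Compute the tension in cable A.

T_A ≈ 937 N

Angles from the horizontal: cable A is 90° − 19° = 71°, cable B is 90° − 55° = 35°.
Weight W = 110 × 10 = 1100 N acts straight down.
Horizontal: T_A cos 71° = T_B cos 35°  →  T_B = 0.3974 T_A.
Vertical: T_A sin 71° + T_B sin 35° = 1100.
Substituting the horizontal relation into the vertical equation gives 1.173 T_A = 1100, so T_A = 937.4 N.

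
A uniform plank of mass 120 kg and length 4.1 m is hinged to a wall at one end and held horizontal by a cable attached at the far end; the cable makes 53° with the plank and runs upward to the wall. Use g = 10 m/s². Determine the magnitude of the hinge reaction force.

|H| ≈ 751 N

Take torques about the hinge: T sin 53° · 4.1 = 120×10×2.05 = 2460 N·m.
So T = 2460 / (0.7986 × 4.1) = 751.28 N.
ΣF_x = 0: H_x = T cos 53° = 452.13 N.
ΣF_y = 0: H_y = (120×10) − T sin 53° = 1200 − 600 = 600 N.
|H| = √(H_x² + H_y²) = √((452.13)² + (600)²) = 751.28 N.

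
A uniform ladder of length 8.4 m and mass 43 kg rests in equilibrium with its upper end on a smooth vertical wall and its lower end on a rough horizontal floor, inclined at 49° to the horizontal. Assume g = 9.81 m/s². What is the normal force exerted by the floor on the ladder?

N_floor ≈ 422 N

ΣF_y = 0: N_floor = 43×9.81 = 421.83 N.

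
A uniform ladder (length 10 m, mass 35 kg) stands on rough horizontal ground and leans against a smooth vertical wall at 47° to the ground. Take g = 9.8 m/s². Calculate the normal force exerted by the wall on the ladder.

N_wall ≈ 160 N

Torques about the foot: N_wall · 10 sin 47° = 35×9.8×5 cos 47° → N_wall = 159.93 N.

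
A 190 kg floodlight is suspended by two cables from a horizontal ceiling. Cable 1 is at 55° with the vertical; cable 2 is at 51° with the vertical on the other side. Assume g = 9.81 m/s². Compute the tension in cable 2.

T_2 ≈ 1590 N

Angles from the horizontal: cable 1 is 90° − 55° = 35°, cable 2 is 90° − 51° = 39°.
Weight W = 190 × 9.81 = 1864 N acts straight down.
Horizontal: T_1 cos 35° = T_2 cos 39°  →  T_1 = 0.9487 T_2.
Vertical: T_1 sin 35° + T_2 sin 39° = 1864.
Substituting the horizontal relation into the vertical equation gives 1.173 T_2 = 1864, so T_2 = 1588 N.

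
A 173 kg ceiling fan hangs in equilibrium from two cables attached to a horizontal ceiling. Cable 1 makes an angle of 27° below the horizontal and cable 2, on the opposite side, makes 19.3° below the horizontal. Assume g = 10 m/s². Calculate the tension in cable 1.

T_1 ≈ 2260 N

Weight W = 173 × 10 = 1730 N acts straight down.
Horizontal: T_1 cos 27° = T_2 cos 19.3°  →  T_2 = 0.9441 T_1.
Vertical: T_1 sin 27° + T_2 sin 19.3° = 1730.
Substituting the horizontal relation into the vertical equation gives 0.766 T_1 = 1730, so T_1 = 2258 N.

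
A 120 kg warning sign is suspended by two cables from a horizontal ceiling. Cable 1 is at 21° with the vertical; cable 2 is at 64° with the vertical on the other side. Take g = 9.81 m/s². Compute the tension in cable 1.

T_1 ≈ 1060 N

Angles from the horizontal: cable 1 is 90° − 21° = 69°, cable 2 is 90° − 64° = 26°.
Weight W = 120 × 9.81 = 1177 N acts straight down.
Horizontal: T_1 cos 69° = T_2 cos 26°  →  T_2 = 0.3987 T_1.
Vertical: T_1 sin 69° + T_2 sin 26° = 1177.
Substituting the horizontal relation into the vertical equation gives 1.108 T_1 = 1177, so T_1 = 1062 N.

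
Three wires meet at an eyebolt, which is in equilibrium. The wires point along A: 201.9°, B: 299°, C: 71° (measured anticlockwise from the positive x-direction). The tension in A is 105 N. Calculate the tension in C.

Resolve: ΣF_x = 105 cos 201.9° + T_B cos 299° + T_C cos 71° = 0.
        ΣF_y = 105 sin 201.9° + T_B sin 299° + T_C sin 71° = 0.
The known terms sum to (-97.42, -39.16) N, so 0.4848 T_B + 0.3256 T_C = 97.42 and -0.8746 T_B + 0.9455 T_C = 39.16.
Solving simultaneously: T_B = 106.8 N, T_C = 140.2 N.

T_C ≈ 140 N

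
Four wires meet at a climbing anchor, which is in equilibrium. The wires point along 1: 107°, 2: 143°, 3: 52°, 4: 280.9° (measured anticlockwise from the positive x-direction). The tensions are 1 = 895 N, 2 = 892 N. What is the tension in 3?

T_3 ≈ 920 N

Resolve: ΣF_x = 895 cos 107° + 892 cos 143° + T_3 cos 52° + T_4 cos 280.9° = 0.
        ΣF_y = 895 sin 107° + 892 sin 143° + T_3 sin 52° + T_4 sin 280.9° = 0.
The known terms sum to (-974.1, 1393) N, so 0.6157 T_3 + 0.1891 T_4 = 974.1 and 0.7880 T_3 − 0.9820 T_4 = -1393.
Solving simultaneously: T_3 = 919.8 N, T_4 = 2156 N.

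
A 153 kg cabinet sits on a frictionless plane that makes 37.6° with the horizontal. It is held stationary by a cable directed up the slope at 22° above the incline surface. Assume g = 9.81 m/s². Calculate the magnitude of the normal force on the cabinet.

N ≈ 819 N

Take axes along and perpendicular to the incline. Weight components: W sin 37.6° = 915.8 N down-slope, W cos 37.6° = 1189 N into the surface.
Along incline: T cos 22° = W sin 37.6° → T = 987.7 N.
Perpendicular: N = W cos 37.6° − T sin 22° = 819.2 N.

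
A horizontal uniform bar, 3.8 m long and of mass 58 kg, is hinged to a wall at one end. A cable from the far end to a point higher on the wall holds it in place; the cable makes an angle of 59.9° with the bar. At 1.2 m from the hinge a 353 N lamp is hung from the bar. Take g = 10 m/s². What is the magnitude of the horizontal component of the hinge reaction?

H_x ≈ 233 N

Take torques about the hinge: T sin 59.9° · 3.8 = 58×10×1.9 + 353×1.2 = 1525.6 N·m.
So T = 1525.6 / (0.8652 × 3.8) = 464.05 N.
ΣF_x = 0: H_x = T cos 59.9° = 232.73 N.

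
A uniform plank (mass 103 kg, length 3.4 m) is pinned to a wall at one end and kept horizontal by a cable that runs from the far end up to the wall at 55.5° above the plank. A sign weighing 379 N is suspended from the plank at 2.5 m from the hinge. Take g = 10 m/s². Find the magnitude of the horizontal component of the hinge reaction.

H_x ≈ 545 N

Take torques about the hinge: T sin 55.5° · 3.4 = 103×10×1.7 + 379×2.5 = 2698.5 N·m.
So T = 2698.5 / (0.8241 × 3.4) = 963.05 N.
ΣF_x = 0: H_x = T cos 55.5° = 545.48 N.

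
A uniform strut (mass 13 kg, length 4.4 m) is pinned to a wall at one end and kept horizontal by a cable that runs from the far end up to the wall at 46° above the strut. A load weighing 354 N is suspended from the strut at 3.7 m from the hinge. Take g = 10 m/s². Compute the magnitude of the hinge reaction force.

Take torques about the hinge: T sin 46° · 4.4 = 13×10×2.2 + 354×3.7 = 1595.8 N·m.
So T = 1595.8 / (0.7193 × 4.4) = 504.19 N.
ΣF_x = 0: H_x = T cos 46° = 350.24 N.
ΣF_y = 0: H_y = (13×10 + 354) − T sin 46° = 484 − 362.68 = 121.32 N.
|H| = √(H_x² + H_y²) = √((350.24)² + (121.32)²) = 370.65 N.

|H| ≈ 371 N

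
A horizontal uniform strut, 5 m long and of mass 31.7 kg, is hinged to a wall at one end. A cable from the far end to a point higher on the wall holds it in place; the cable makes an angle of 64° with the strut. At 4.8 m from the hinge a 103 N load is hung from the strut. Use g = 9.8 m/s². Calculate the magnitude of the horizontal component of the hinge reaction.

Take torques about the hinge: T sin 64° · 5 = 31.7×9.8×2.5 + 103×4.8 = 1271.1 N·m.
So T = 1271.1 / (0.8988 × 5) = 282.83 N.
ΣF_x = 0: H_x = T cos 64° = 123.99 N.

H_x ≈ 124 N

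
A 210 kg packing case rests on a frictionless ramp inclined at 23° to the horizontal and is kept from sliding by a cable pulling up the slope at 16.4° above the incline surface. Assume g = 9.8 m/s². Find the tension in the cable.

T ≈ 838 N

Take axes along and perpendicular to the incline. Weight components: W sin 23° = 804.1 N down-slope, W cos 23° = 1894 N into the surface.
Along incline: T cos 16.4° = W sin 23° → T = 838.2 N.
Perpendicular: N = W cos 23° − T sin 16.4° = 1658 N.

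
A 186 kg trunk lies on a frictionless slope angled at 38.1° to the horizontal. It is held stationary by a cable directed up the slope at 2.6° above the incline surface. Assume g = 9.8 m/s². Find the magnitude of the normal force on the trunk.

N ≈ 1380 N

Take axes along and perpendicular to the incline. Weight components: W sin 38.1° = 1125 N down-slope, W cos 38.1° = 1434 N into the surface.
Along incline: T cos 2.6° = W sin 38.1° → T = 1126 N.
Perpendicular: N = W cos 38.1° − T sin 2.6° = 1383 N.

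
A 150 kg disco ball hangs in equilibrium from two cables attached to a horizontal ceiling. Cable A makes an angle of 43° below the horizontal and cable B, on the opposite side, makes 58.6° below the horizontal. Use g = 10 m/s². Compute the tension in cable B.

T_B ≈ 1120 N

Weight W = 150 × 10 = 1500 N acts straight down.
Horizontal: T_A cos 43° = T_B cos 58.6°  →  T_A = 0.7124 T_B.
Vertical: T_A sin 43° + T_B sin 58.6° = 1500.
Substituting the horizontal relation into the vertical equation gives 1.339 T_B = 1500, so T_B = 1120 N.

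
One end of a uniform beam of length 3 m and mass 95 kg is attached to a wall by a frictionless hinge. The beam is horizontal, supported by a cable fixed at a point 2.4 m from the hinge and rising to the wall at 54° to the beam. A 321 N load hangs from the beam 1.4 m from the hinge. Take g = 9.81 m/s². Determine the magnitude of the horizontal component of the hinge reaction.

Take torques about the hinge: T sin 54° · 2.4 = 95×9.81×1.5 + 321×1.4 = 1847.3 N·m.
So T = 1847.3 / (0.8090 × 2.4) = 951.42 N.
ΣF_x = 0: H_x = T cos 54° = 559.23 N.

H_x ≈ 559 N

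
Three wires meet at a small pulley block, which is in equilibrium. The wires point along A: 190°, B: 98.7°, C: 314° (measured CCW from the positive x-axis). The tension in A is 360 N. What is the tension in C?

Resolve: ΣF_x = 360 cos 190° + T_B cos 98.7° + T_C cos 314° = 0.
        ΣF_y = 360 sin 190° + T_B sin 98.7° + T_C sin 314° = 0.
The known terms sum to (-354.5, -62.51) N, so -0.1513 T_B + 0.6947 T_C = 354.5 and 0.9885 T_B − 0.7193 T_C = 62.51.
Solving simultaneously: T_B = 516.5 N, T_C = 622.8 N.

T_C ≈ 623 N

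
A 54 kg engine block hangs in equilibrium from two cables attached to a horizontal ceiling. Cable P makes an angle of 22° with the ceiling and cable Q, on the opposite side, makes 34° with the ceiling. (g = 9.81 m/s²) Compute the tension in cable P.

T_P ≈ 530 N

Weight W = 54 × 9.81 = 529.7 N acts straight down.
Horizontal: T_P cos 22° = T_Q cos 34°  →  T_Q = 1.118 T_P.
Vertical: T_P sin 22° + T_Q sin 34° = 529.7.
Substituting the horizontal relation into the vertical equation gives 1 T_P = 529.7, so T_P = 529.7 N.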